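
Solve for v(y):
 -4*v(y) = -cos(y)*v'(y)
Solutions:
 v(y) = C1*(sin(y)^2 + 2*sin(y) + 1)/(sin(y)^2 - 2*sin(y) + 1)


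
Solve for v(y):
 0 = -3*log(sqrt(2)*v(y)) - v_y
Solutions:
 2*Integral(1/(2*log(_y) + log(2)), (_y, v(y)))/3 = C1 - y


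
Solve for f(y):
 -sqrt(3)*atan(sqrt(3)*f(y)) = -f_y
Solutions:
 Integral(1/atan(sqrt(3)*_y), (_y, f(y))) = C1 + sqrt(3)*y


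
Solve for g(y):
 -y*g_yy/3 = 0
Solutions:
 g(y) = C1 + C2*y


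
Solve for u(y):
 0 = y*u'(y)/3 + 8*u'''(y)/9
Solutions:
 u(y) = C1 + Integral(C2*airyai(-3^(1/3)*y/2) + C3*airybi(-3^(1/3)*y/2), y)


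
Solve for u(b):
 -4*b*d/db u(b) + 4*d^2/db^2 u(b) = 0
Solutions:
 u(b) = C1 + C2*erfi(sqrt(2)*b/2)


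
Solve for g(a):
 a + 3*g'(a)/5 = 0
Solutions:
 g(a) = C1 - 5*a^2/6


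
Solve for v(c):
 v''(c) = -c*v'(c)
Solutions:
 v(c) = C1 + C2*erf(sqrt(2)*c/2)


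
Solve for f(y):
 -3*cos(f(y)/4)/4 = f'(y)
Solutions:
 3*y/4 - 2*log(sin(f(y)/4) - 1) + 2*log(sin(f(y)/4) + 1) = C1


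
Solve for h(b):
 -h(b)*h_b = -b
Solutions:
 h(b) = -sqrt(C1 + b^2)
 h(b) = sqrt(C1 + b^2)


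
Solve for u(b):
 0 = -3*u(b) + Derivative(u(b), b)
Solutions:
 u(b) = C1*exp(3*b)


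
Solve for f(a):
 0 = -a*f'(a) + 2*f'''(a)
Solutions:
 f(a) = C1 + Integral(C2*airyai(2^(2/3)*a/2) + C3*airybi(2^(2/3)*a/2), a)


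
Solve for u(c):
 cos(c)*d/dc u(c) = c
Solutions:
 u(c) = C1 + Integral(c/cos(c), c)


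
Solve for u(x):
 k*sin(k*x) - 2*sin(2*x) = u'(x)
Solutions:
 u(x) = C1 + cos(2*x) - cos(k*x)


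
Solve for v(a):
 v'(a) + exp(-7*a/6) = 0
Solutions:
 v(a) = C1 + 6*exp(-7*a/6)/7


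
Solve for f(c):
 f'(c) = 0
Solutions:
 f(c) = C1


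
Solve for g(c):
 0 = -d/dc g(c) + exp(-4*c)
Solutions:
 g(c) = C1 - exp(-4*c)/4


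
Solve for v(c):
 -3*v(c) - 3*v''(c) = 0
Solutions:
 v(c) = C1*sin(c) + C2*cos(c)


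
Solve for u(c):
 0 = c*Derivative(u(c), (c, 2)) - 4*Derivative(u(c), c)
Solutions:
 u(c) = C1 + C2*c^5


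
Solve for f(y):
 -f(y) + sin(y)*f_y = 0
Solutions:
 f(y) = C1*sqrt(cos(y) - 1)/sqrt(cos(y) + 1)


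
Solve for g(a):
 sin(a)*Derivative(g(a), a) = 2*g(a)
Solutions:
 g(a) = C1*(cos(a) - 1)/(cos(a) + 1)


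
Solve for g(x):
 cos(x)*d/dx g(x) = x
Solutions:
 g(x) = C1 + Integral(x/cos(x), x)


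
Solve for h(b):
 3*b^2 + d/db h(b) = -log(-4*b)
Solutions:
 h(b) = C1 - b^3 - b*log(-b) + b*(1 - 2*log(2))


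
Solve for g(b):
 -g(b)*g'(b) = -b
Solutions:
 g(b) = -sqrt(C1 + b^2)
 g(b) = sqrt(C1 + b^2)


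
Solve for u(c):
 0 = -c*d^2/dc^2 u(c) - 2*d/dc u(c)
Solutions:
 u(c) = C1 + C2/c


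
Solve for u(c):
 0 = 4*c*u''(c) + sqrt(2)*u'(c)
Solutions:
 u(c) = C1 + C2*c^(1 - sqrt(2)/4)


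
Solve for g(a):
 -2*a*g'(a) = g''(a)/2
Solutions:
 g(a) = C1 + C2*erf(sqrt(2)*a)


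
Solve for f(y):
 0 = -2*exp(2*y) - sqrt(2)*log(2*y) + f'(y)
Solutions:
 f(y) = C1 + sqrt(2)*y*log(y) + sqrt(2)*y*(-1 + log(2)) + exp(2*y)


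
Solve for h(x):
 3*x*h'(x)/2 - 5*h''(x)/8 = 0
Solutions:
 h(x) = C1 + C2*erfi(sqrt(30)*x/5)


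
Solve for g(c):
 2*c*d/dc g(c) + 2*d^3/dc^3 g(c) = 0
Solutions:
 g(c) = C1 + Integral(C2*airyai(-c) + C3*airybi(-c), c)


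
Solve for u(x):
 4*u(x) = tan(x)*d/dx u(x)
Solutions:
 u(x) = C1*sin(x)^4


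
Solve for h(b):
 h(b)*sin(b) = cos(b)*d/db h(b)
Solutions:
 h(b) = C1/cos(b)


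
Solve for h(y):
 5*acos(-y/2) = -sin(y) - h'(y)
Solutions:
 h(y) = C1 - 5*y*acos(-y/2) - 5*sqrt(4 - y^2) + cos(y)


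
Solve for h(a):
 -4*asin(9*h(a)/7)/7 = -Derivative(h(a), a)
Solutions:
 Integral(1/asin(9*_y/7), (_y, h(a))) = C1 + 4*a/7


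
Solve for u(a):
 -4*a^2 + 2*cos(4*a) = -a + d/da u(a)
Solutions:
 u(a) = C1 - 4*a^3/3 + a^2/2 + sin(4*a)/2


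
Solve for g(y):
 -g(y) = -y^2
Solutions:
 g(y) = y^2


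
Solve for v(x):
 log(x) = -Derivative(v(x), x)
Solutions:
 v(x) = C1 - x*log(x) + x


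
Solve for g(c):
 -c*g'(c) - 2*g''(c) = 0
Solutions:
 g(c) = C1 + C2*erf(c/2)


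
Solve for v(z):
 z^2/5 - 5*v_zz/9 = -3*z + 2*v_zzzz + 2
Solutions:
 v(z) = C1 + C2*z + C3*sin(sqrt(10)*z/6) + C4*cos(sqrt(10)*z/6) + 3*z^4/100 + 9*z^3/10 - 387*z^2/125


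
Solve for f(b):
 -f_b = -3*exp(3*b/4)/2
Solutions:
 f(b) = C1 + 2*exp(3*b/4)


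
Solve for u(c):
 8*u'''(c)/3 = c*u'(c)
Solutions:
 u(c) = C1 + Integral(C2*airyai(3^(1/3)*c/2) + C3*airybi(3^(1/3)*c/2), c)


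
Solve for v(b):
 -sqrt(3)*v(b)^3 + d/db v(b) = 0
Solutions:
 v(b) = -sqrt(2)*sqrt(-1/(C1 + sqrt(3)*b))/2
 v(b) = sqrt(2)*sqrt(-1/(C1 + sqrt(3)*b))/2


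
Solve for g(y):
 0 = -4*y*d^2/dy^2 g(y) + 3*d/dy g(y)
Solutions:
 g(y) = C1 + C2*y^(7/4)


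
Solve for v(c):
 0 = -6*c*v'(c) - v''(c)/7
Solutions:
 v(c) = C1 + C2*erf(sqrt(21)*c)


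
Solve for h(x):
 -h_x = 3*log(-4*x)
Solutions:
 h(x) = C1 - 3*x*log(-x) + 3*x*(1 - 2*log(2))


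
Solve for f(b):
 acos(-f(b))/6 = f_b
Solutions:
 Integral(1/acos(-_y), (_y, f(b))) = C1 + b/6


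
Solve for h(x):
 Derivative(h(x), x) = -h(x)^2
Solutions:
 h(x) = 1/(C1 + x)


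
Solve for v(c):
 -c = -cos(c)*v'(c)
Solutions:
 v(c) = C1 + Integral(c/cos(c), c)


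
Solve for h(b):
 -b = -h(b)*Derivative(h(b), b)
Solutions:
 h(b) = -sqrt(C1 + b^2)
 h(b) = sqrt(C1 + b^2)


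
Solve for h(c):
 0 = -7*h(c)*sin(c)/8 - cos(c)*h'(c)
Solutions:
 h(c) = C1*cos(c)^(7/8)


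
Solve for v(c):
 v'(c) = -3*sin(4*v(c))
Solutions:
 v(c) = -acos((-C1 - exp(24*c))/(C1 - exp(24*c)))/4 + pi/2
 v(c) = acos((-C1 - exp(24*c))/(C1 - exp(24*c)))/4


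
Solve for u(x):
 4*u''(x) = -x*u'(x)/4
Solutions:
 u(x) = C1 + C2*erf(sqrt(2)*x/8)


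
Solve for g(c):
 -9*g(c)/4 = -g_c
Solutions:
 g(c) = C1*exp(9*c/4)


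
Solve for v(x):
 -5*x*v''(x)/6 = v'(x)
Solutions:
 v(x) = C1 + C2/x^(1/5)


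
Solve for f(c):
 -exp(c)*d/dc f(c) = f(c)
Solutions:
 f(c) = C1*exp(exp(-c))


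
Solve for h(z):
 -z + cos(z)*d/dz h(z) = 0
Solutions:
 h(z) = C1 + Integral(z/cos(z), z)


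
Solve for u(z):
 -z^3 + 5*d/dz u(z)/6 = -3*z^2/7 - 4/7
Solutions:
 u(z) = C1 + 3*z^4/10 - 6*z^3/35 - 24*z/35


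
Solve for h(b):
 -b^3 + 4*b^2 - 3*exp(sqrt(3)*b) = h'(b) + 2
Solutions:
 h(b) = C1 - b^4/4 + 4*b^3/3 - 2*b - sqrt(3)*exp(sqrt(3)*b)


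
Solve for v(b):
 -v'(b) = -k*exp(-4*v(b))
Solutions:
 v(b) = log(-I*(C1 + 4*b*k)^(1/4))
 v(b) = log(I*(C1 + 4*b*k)^(1/4))
 v(b) = log(-(C1 + 4*b*k)^(1/4))
 v(b) = log(C1 + 4*b*k)/4


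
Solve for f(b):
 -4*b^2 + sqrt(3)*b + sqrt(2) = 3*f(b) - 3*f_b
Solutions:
 f(b) = C1*exp(b) - 4*b^2/3 - 8*b/3 + sqrt(3)*b/3 - 8/3 + sqrt(2)/3 + sqrt(3)/3


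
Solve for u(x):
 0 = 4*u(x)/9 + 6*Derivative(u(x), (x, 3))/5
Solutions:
 u(x) = C3*exp(-10^(1/3)*x/3) + (C1*sin(10^(1/3)*sqrt(3)*x/6) + C2*cos(10^(1/3)*sqrt(3)*x/6))*exp(10^(1/3)*x/6)


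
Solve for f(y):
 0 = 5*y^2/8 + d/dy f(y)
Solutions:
 f(y) = C1 - 5*y^3/24


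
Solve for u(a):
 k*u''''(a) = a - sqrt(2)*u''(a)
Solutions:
 u(a) = C1 + C2*a + C3*exp(-2^(1/4)*a*sqrt(-1/k)) + C4*exp(2^(1/4)*a*sqrt(-1/k)) + sqrt(2)*a^3/12


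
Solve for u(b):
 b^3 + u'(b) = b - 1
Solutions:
 u(b) = C1 - b^4/4 + b^2/2 - b


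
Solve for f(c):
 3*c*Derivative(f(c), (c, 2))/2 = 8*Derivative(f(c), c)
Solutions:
 f(c) = C1 + C2*c^(19/3)


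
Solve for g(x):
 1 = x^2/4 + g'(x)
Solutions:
 g(x) = C1 - x^3/12 + x


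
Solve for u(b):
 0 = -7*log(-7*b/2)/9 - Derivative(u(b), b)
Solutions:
 u(b) = C1 - 7*b*log(-b)/9 + 7*b*(-log(7) + log(2) + 1)/9


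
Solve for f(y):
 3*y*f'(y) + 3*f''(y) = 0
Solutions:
 f(y) = C1 + C2*erf(sqrt(2)*y/2)


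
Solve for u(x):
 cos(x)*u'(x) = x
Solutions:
 u(x) = C1 + Integral(x/cos(x), x)


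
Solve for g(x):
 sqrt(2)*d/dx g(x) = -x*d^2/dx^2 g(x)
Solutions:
 g(x) = C1 + C2*x^(1 - sqrt(2))


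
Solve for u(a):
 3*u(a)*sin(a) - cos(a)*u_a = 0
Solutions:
 u(a) = C1/cos(a)^3


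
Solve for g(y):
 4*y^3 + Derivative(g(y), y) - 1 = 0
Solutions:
 g(y) = C1 - y^4 + y


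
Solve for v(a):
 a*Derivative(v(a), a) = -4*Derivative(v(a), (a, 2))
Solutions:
 v(a) = C1 + C2*erf(sqrt(2)*a/4)


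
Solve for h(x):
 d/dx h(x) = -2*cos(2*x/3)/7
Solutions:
 h(x) = C1 - 3*sin(2*x/3)/7


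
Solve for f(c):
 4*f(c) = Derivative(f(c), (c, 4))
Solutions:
 f(c) = C1*exp(-sqrt(2)*c) + C2*exp(sqrt(2)*c) + C3*sin(sqrt(2)*c) + C4*cos(sqrt(2)*c)


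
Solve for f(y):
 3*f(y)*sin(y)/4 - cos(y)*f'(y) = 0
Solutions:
 f(y) = C1/cos(y)^(3/4)


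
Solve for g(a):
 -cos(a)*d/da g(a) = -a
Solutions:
 g(a) = C1 + Integral(a/cos(a), a)


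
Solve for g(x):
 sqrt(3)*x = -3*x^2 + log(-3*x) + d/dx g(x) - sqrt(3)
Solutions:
 g(x) = C1 + x^3 + sqrt(3)*x^2/2 - x*log(-x) + x*(-log(3) + 1 + sqrt(3))


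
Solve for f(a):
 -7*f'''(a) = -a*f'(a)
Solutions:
 f(a) = C1 + Integral(C2*airyai(7^(2/3)*a/7) + C3*airybi(7^(2/3)*a/7), a)


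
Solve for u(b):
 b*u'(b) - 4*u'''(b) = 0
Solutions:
 u(b) = C1 + Integral(C2*airyai(2^(1/3)*b/2) + C3*airybi(2^(1/3)*b/2), b)


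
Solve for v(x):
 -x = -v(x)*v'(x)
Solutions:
 v(x) = -sqrt(C1 + x^2)
 v(x) = sqrt(C1 + x^2)


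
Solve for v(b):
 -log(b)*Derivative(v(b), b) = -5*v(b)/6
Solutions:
 v(b) = C1*exp(5*li(b)/6)


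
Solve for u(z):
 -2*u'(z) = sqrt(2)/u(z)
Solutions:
 u(z) = -sqrt(C1 - sqrt(2)*z)
 u(z) = sqrt(C1 - sqrt(2)*z)


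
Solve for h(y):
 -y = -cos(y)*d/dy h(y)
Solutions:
 h(y) = C1 + Integral(y/cos(y), y)


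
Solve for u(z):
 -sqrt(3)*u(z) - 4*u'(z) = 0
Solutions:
 u(z) = C1*exp(-sqrt(3)*z/4)


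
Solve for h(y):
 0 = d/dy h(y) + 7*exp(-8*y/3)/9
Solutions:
 h(y) = C1 + 7*exp(-8*y/3)/24


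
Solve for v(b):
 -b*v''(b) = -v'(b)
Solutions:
 v(b) = C1 + C2*b^2


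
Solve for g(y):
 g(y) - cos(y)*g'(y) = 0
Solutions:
 g(y) = C1*sqrt(sin(y) + 1)/sqrt(sin(y) - 1)


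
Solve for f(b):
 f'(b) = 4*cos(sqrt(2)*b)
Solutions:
 f(b) = C1 + 2*sqrt(2)*sin(sqrt(2)*b)


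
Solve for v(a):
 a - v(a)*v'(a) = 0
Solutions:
 v(a) = -sqrt(C1 + a^2)
 v(a) = sqrt(C1 + a^2)


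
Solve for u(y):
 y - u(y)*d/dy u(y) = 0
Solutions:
 u(y) = -sqrt(C1 + y^2)
 u(y) = sqrt(C1 + y^2)


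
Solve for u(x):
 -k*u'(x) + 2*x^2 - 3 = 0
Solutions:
 u(x) = C1 + 2*x^3/(3*k) - 3*x/k


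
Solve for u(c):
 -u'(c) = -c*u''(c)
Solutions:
 u(c) = C1 + C2*c^2


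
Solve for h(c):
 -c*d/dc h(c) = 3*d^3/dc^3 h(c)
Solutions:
 h(c) = C1 + Integral(C2*airyai(-3^(2/3)*c/3) + C3*airybi(-3^(2/3)*c/3), c)


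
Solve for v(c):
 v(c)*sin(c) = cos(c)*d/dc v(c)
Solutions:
 v(c) = C1/cos(c)


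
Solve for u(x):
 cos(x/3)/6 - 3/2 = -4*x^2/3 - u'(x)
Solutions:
 u(x) = C1 - 4*x^3/9 + 3*x/2 - sin(x/3)/2


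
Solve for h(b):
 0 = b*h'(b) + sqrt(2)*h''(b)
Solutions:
 h(b) = C1 + C2*erf(2^(1/4)*b/2)


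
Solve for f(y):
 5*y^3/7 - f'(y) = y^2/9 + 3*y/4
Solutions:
 f(y) = C1 + 5*y^4/28 - y^3/27 - 3*y^2/8


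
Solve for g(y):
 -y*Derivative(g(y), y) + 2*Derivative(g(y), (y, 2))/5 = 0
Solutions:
 g(y) = C1 + C2*erfi(sqrt(5)*y/2)


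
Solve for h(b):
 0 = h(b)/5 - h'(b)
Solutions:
 h(b) = C1*exp(b/5)


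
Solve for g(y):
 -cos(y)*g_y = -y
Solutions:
 g(y) = C1 + Integral(y/cos(y), y)


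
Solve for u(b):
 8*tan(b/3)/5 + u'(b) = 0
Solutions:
 u(b) = C1 + 24*log(cos(b/3))/5


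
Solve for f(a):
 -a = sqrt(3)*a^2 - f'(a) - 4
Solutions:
 f(a) = C1 + sqrt(3)*a^3/3 + a^2/2 - 4*a


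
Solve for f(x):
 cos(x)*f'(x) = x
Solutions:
 f(x) = C1 + Integral(x/cos(x), x)


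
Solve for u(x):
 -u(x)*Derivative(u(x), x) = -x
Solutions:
 u(x) = -sqrt(C1 + x^2)
 u(x) = sqrt(C1 + x^2)


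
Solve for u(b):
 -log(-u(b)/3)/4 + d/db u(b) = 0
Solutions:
 -4*Integral(1/(log(-_y) - log(3)), (_y, u(b))) = C1 - b


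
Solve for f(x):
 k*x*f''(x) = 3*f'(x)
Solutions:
 f(x) = C1 + x^(((re(k) + 3)*re(k) + im(k)^2)/(re(k)^2 + im(k)^2))*(C2*sin(3*log(x)*Abs(im(k))/(re(k)^2 + im(k)^2)) + C3*cos(3*log(x)*im(k)/(re(k)^2 + im(k)^2)))


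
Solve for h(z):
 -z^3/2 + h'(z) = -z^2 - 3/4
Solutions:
 h(z) = C1 + z^4/8 - z^3/3 - 3*z/4


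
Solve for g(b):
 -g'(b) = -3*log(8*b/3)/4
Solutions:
 g(b) = C1 + 3*b*log(b)/4 - 3*b*log(3)/4 - 3*b/4 + 9*b*log(2)/4


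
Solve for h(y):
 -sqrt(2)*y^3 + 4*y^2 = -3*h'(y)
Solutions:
 h(y) = C1 + sqrt(2)*y^4/12 - 4*y^3/9


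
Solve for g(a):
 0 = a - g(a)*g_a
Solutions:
 g(a) = -sqrt(C1 + a^2)
 g(a) = sqrt(C1 + a^2)


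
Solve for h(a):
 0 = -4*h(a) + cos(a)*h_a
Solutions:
 h(a) = C1*(sin(a)^2 + 2*sin(a) + 1)/(sin(a)^2 - 2*sin(a) + 1)


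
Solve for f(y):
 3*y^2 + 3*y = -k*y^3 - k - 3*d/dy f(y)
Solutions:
 f(y) = C1 - k*y^4/12 - k*y/3 - y^3/3 - y^2/2


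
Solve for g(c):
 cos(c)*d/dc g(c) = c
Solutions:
 g(c) = C1 + Integral(c/cos(c), c)


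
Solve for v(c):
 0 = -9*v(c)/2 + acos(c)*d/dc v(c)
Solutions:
 v(c) = C1*exp(9*Integral(1/acos(c), c)/2)


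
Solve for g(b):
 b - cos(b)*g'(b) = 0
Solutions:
 g(b) = C1 + Integral(b/cos(b), b)


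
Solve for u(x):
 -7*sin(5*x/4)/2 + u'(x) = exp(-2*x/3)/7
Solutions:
 u(x) = C1 - 14*cos(5*x/4)/5 - 3*exp(-2*x/3)/14


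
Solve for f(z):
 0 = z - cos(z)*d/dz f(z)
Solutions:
 f(z) = C1 + Integral(z/cos(z), z)


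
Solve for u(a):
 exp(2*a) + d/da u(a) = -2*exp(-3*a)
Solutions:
 u(a) = C1 - exp(2*a)/2 + 2*exp(-3*a)/3


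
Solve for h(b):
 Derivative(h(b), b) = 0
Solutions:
 h(b) = C1


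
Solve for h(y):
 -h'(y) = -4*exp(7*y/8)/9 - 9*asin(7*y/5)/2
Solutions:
 h(y) = C1 + 9*y*asin(7*y/5)/2 + 9*sqrt(25 - 49*y^2)/14 + 32*exp(7*y/8)/63


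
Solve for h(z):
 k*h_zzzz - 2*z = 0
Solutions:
 h(z) = C1 + C2*z + C3*z^2 + C4*z^3 + z^5/(60*k)


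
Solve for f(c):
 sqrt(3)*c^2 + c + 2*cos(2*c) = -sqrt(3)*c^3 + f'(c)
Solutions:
 f(c) = C1 + sqrt(3)*c^4/4 + sqrt(3)*c^3/3 + c^2/2 + sin(2*c)


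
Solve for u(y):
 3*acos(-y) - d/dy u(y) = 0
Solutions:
 u(y) = C1 + 3*y*acos(-y) + 3*sqrt(1 - y^2)


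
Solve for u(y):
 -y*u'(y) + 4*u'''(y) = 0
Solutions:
 u(y) = C1 + Integral(C2*airyai(2^(1/3)*y/2) + C3*airybi(2^(1/3)*y/2), y)


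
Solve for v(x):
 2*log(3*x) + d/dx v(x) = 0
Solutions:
 v(x) = C1 - 2*x*log(x) - x*log(9) + 2*x


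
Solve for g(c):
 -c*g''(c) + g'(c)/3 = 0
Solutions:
 g(c) = C1 + C2*c^(4/3)


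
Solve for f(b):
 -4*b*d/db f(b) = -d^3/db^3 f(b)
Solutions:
 f(b) = C1 + Integral(C2*airyai(2^(2/3)*b) + C3*airybi(2^(2/3)*b), b)


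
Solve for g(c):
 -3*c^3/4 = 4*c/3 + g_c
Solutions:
 g(c) = C1 - 3*c^4/16 - 2*c^2/3


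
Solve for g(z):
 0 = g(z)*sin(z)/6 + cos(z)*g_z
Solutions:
 g(z) = C1*cos(z)^(1/6)


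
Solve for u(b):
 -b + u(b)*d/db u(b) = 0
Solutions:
 u(b) = -sqrt(C1 + b^2)
 u(b) = sqrt(C1 + b^2)


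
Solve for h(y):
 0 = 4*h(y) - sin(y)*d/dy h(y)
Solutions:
 h(y) = C1*(cos(y)^2 - 2*cos(y) + 1)/(cos(y)^2 + 2*cos(y) + 1)


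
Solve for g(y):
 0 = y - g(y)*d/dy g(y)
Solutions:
 g(y) = -sqrt(C1 + y^2)
 g(y) = sqrt(C1 + y^2)


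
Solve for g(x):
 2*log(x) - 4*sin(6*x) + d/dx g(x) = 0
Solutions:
 g(x) = C1 - 2*x*log(x) + 2*x - 2*cos(6*x)/3


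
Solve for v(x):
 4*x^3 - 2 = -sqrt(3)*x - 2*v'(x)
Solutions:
 v(x) = C1 - x^4/2 - sqrt(3)*x^2/4 + x


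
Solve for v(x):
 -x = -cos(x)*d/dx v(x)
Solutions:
 v(x) = C1 + Integral(x/cos(x), x)


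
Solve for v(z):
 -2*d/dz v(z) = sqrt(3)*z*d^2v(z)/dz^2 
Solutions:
 v(z) = C1 + C2*z^(1 - 2*sqrt(3)/3)


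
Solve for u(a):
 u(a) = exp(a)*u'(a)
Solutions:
 u(a) = C1*exp(-exp(-a))


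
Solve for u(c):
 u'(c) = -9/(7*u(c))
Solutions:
 u(c) = -sqrt(C1 - 126*c)/7
 u(c) = sqrt(C1 - 126*c)/7


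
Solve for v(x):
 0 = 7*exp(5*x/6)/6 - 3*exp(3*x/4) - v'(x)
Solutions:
 v(x) = C1 + 7*exp(5*x/6)/5 - 4*exp(3*x/4)


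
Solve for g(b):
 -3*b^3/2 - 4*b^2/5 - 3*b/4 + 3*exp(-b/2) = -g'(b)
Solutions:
 g(b) = C1 + 3*b^4/8 + 4*b^3/15 + 3*b^2/8 + 6*exp(-b/2)


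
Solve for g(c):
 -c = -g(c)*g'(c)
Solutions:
 g(c) = -sqrt(C1 + c^2)
 g(c) = sqrt(C1 + c^2)


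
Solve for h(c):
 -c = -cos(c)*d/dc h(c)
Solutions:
 h(c) = C1 + Integral(c/cos(c), c)


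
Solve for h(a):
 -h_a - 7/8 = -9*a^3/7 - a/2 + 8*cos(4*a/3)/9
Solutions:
 h(a) = C1 + 9*a^4/28 + a^2/4 - 7*a/8 - 2*sin(4*a/3)/3


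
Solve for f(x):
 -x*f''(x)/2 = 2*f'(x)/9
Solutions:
 f(x) = C1 + C2*x^(5/9)


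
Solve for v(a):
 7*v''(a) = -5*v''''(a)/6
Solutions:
 v(a) = C1 + C2*a + C3*sin(sqrt(210)*a/5) + C4*cos(sqrt(210)*a/5)


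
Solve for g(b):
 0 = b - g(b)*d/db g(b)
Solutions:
 g(b) = -sqrt(C1 + b^2)
 g(b) = sqrt(C1 + b^2)


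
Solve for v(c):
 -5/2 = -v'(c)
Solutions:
 v(c) = C1 + 5*c/2


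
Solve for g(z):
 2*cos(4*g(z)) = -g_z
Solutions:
 g(z) = -asin((C1 + exp(16*z))/(C1 - exp(16*z)))/4 + pi/4
 g(z) = asin((C1 + exp(16*z))/(C1 - exp(16*z)))/4


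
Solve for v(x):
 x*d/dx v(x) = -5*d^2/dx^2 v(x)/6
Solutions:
 v(x) = C1 + C2*erf(sqrt(15)*x/5)


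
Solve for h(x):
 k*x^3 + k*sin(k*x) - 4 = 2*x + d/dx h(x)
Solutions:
 h(x) = C1 + k*x^4/4 - x^2 - 4*x - cos(k*x)


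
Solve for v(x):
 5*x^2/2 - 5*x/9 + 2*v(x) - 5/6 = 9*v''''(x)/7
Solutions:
 v(x) = C1*exp(-14^(1/4)*sqrt(3)*x/3) + C2*exp(14^(1/4)*sqrt(3)*x/3) + C3*sin(14^(1/4)*sqrt(3)*x/3) + C4*cos(14^(1/4)*sqrt(3)*x/3) - 5*x^2/4 + 5*x/18 + 5/12


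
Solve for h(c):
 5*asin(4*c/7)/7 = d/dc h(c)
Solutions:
 h(c) = C1 + 5*c*asin(4*c/7)/7 + 5*sqrt(49 - 16*c^2)/28


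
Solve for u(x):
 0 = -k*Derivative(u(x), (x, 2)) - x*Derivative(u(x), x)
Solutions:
 u(x) = C1 + C2*sqrt(k)*erf(sqrt(2)*x*sqrt(1/k)/2)


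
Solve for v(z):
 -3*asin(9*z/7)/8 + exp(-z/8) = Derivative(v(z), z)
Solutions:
 v(z) = C1 - 3*z*asin(9*z/7)/8 - sqrt(49 - 81*z^2)/24 - 8*exp(-z/8)


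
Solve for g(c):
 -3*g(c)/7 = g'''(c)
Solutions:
 g(c) = C3*exp(-3^(1/3)*7^(2/3)*c/7) + (C1*sin(3^(5/6)*7^(2/3)*c/14) + C2*cos(3^(5/6)*7^(2/3)*c/14))*exp(3^(1/3)*7^(2/3)*c/14)


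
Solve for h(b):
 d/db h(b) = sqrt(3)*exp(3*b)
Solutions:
 h(b) = C1 + sqrt(3)*exp(3*b)/3


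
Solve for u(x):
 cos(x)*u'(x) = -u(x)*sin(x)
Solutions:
 u(x) = C1*cos(x)


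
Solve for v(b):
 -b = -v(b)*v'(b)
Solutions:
 v(b) = -sqrt(C1 + b^2)
 v(b) = sqrt(C1 + b^2)


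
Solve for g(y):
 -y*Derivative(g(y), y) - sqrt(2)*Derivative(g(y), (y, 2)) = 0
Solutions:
 g(y) = C1 + C2*erf(2^(1/4)*y/2)


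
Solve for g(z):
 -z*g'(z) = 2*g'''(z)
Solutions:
 g(z) = C1 + Integral(C2*airyai(-2^(2/3)*z/2) + C3*airybi(-2^(2/3)*z/2), z)


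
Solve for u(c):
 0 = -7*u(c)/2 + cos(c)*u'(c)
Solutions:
 u(c) = C1*(sin(c) + 1)^(7/4)/(sin(c) - 1)^(7/4)


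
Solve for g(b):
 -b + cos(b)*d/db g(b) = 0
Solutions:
 g(b) = C1 + Integral(b/cos(b), b)


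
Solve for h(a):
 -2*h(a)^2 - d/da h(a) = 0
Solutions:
 h(a) = 1/(C1 + 2*a)


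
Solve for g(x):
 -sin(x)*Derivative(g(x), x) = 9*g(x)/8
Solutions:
 g(x) = C1*(cos(x) + 1)^(9/16)/(cos(x) - 1)^(9/16)


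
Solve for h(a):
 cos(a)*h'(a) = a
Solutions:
 h(a) = C1 + Integral(a/cos(a), a)


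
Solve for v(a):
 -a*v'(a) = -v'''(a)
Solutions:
 v(a) = C1 + Integral(C2*airyai(a) + C3*airybi(a), a)


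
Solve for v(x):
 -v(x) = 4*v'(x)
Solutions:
 v(x) = C1*exp(-x/4)


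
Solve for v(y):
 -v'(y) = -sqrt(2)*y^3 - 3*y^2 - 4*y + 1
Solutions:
 v(y) = C1 + sqrt(2)*y^4/4 + y^3 + 2*y^2 - y


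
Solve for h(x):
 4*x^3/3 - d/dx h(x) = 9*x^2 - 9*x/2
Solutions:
 h(x) = C1 + x^4/3 - 3*x^3 + 9*x^2/4


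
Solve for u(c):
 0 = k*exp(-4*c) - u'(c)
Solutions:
 u(c) = C1 - k*exp(-4*c)/4


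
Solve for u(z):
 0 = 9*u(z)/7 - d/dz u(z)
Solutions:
 u(z) = C1*exp(9*z/7)


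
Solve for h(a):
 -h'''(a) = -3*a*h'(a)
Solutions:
 h(a) = C1 + Integral(C2*airyai(3^(1/3)*a) + C3*airybi(3^(1/3)*a), a)


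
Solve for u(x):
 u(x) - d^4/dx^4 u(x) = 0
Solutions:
 u(x) = C1*exp(-x) + C2*exp(x) + C3*sin(x) + C4*cos(x)


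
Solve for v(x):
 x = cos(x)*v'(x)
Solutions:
 v(x) = C1 + Integral(x/cos(x), x)


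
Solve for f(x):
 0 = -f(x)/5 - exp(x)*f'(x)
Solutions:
 f(x) = C1*exp(exp(-x)/5)


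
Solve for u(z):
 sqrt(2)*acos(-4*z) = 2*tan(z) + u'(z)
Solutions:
 u(z) = C1 + sqrt(2)*(z*acos(-4*z) + sqrt(1 - 16*z^2)/4) + 2*log(cos(z))


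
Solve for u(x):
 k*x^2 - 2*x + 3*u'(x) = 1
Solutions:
 u(x) = C1 - k*x^3/9 + x^2/3 + x/3


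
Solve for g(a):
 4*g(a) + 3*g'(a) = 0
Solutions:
 g(a) = C1*exp(-4*a/3)


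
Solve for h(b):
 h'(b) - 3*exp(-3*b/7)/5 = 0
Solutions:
 h(b) = C1 - 7*exp(-3*b/7)/5


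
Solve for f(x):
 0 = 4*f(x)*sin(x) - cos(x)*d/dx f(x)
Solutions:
 f(x) = C1/cos(x)^4


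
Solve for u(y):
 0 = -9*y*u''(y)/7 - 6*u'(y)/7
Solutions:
 u(y) = C1 + C2*y^(1/3)


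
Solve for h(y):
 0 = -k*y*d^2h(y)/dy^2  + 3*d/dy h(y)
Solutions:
 h(y) = C1 + y^(((re(k) + 3)*re(k) + im(k)^2)/(re(k)^2 + im(k)^2))*(C2*sin(3*log(y)*Abs(im(k))/(re(k)^2 + im(k)^2)) + C3*cos(3*log(y)*im(k)/(re(k)^2 + im(k)^2)))


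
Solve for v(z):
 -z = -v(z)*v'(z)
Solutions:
 v(z) = -sqrt(C1 + z^2)
 v(z) = sqrt(C1 + z^2)


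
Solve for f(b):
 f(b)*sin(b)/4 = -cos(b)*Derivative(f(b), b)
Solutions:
 f(b) = C1*cos(b)^(1/4)


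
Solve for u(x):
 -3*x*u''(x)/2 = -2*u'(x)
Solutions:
 u(x) = C1 + C2*x^(7/3)


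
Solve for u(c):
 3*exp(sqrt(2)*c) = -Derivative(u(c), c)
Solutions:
 u(c) = C1 - 3*sqrt(2)*exp(sqrt(2)*c)/2


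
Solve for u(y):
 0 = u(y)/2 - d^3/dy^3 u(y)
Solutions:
 u(y) = C3*exp(2^(2/3)*y/2) + (C1*sin(2^(2/3)*sqrt(3)*y/4) + C2*cos(2^(2/3)*sqrt(3)*y/4))*exp(-2^(2/3)*y/4)


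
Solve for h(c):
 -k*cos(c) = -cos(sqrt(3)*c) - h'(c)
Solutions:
 h(c) = C1 + k*sin(c) - sqrt(3)*sin(sqrt(3)*c)/3


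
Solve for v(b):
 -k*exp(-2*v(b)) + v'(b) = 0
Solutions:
 v(b) = log(-sqrt(C1 + 2*b*k))
 v(b) = log(C1 + 2*b*k)/2


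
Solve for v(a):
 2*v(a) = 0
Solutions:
 v(a) = 0


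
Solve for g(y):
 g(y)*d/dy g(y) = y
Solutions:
 g(y) = -sqrt(C1 + y^2)
 g(y) = sqrt(C1 + y^2)


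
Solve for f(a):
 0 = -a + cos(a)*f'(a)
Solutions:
 f(a) = C1 + Integral(a/cos(a), a)


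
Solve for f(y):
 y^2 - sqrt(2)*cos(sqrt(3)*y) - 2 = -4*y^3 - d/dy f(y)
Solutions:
 f(y) = C1 - y^4 - y^3/3 + 2*y + sqrt(6)*sin(sqrt(3)*y)/3


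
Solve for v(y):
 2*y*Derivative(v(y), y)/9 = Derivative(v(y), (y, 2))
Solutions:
 v(y) = C1 + C2*erfi(y/3)


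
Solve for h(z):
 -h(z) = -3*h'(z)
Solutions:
 h(z) = C1*exp(z/3)


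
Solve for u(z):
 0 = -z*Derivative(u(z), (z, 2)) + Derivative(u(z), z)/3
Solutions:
 u(z) = C1 + C2*z^(4/3)


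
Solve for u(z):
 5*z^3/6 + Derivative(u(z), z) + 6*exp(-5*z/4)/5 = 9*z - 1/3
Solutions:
 u(z) = C1 - 5*z^4/24 + 9*z^2/2 - z/3 + 24*exp(-5*z/4)/25


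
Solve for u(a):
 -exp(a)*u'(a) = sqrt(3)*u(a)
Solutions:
 u(a) = C1*exp(sqrt(3)*exp(-a))


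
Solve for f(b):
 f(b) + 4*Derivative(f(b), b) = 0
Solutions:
 f(b) = C1*exp(-b/4)


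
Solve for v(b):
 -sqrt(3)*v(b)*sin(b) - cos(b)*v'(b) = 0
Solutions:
 v(b) = C1*cos(b)^(sqrt(3))


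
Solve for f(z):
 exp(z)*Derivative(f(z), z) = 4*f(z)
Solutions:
 f(z) = C1*exp(-4*exp(-z))


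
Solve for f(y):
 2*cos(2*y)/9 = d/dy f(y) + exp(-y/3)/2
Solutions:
 f(y) = C1 + sin(2*y)/9 + 3*exp(-y/3)/2


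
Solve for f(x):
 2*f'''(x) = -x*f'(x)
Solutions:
 f(x) = C1 + Integral(C2*airyai(-2^(2/3)*x/2) + C3*airybi(-2^(2/3)*x/2), x)


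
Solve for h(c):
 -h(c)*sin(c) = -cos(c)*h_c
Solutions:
 h(c) = C1/cos(c)


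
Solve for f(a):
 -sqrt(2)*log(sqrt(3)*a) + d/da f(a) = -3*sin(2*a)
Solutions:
 f(a) = C1 + sqrt(2)*a*(log(a) - 1) + sqrt(2)*a*log(3)/2 + 3*cos(2*a)/2


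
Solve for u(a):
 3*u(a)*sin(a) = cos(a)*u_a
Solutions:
 u(a) = C1/cos(a)^3


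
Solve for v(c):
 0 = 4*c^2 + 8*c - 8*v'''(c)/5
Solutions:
 v(c) = C1 + C2*c + C3*c^2 + c^5/24 + 5*c^4/24


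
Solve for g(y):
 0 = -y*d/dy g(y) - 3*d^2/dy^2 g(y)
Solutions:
 g(y) = C1 + C2*erf(sqrt(6)*y/6)


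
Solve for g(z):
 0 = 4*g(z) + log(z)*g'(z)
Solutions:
 g(z) = C1*exp(-4*li(z))


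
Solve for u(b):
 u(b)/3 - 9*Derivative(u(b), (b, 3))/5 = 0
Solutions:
 u(b) = C3*exp(5^(1/3)*b/3) + (C1*sin(sqrt(3)*5^(1/3)*b/6) + C2*cos(sqrt(3)*5^(1/3)*b/6))*exp(-5^(1/3)*b/6)


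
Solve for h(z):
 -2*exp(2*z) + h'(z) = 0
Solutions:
 h(z) = C1 + exp(2*z)


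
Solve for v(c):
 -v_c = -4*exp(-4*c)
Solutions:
 v(c) = C1 - exp(-4*c)


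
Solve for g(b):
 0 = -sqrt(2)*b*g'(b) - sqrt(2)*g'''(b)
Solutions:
 g(b) = C1 + Integral(C2*airyai(-b) + C3*airybi(-b), b)


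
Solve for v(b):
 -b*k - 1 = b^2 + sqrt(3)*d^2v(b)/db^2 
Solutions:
 v(b) = C1 + C2*b - sqrt(3)*b^4/36 - sqrt(3)*b^3*k/18 - sqrt(3)*b^2/6


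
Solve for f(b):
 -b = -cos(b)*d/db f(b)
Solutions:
 f(b) = C1 + Integral(b/cos(b), b)


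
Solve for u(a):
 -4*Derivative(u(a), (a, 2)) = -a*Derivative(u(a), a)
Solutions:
 u(a) = C1 + C2*erfi(sqrt(2)*a/4)


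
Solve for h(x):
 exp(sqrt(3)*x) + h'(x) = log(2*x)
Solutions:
 h(x) = C1 + x*log(x) + x*(-1 + log(2)) - sqrt(3)*exp(sqrt(3)*x)/3


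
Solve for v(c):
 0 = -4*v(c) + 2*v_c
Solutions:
 v(c) = C1*exp(2*c)


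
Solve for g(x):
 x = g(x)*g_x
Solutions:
 g(x) = -sqrt(C1 + x^2)
 g(x) = sqrt(C1 + x^2)


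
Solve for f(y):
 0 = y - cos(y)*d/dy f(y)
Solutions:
 f(y) = C1 + Integral(y/cos(y), y)


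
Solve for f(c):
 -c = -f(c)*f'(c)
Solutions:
 f(c) = -sqrt(C1 + c^2)
 f(c) = sqrt(C1 + c^2)


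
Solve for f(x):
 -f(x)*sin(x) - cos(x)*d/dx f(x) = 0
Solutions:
 f(x) = C1*cos(x)


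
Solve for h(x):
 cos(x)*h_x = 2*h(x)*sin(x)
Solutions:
 h(x) = C1/cos(x)^2


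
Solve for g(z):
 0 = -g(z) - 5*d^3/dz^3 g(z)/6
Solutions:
 g(z) = C3*exp(-5^(2/3)*6^(1/3)*z/5) + (C1*sin(2^(1/3)*3^(5/6)*5^(2/3)*z/10) + C2*cos(2^(1/3)*3^(5/6)*5^(2/3)*z/10))*exp(5^(2/3)*6^(1/3)*z/10)


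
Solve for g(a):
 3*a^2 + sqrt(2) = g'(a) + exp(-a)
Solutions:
 g(a) = C1 + a^3 + sqrt(2)*a + exp(-a)


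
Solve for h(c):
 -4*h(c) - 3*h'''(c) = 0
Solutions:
 h(c) = C3*exp(-6^(2/3)*c/3) + (C1*sin(2^(2/3)*3^(1/6)*c/2) + C2*cos(2^(2/3)*3^(1/6)*c/2))*exp(6^(2/3)*c/6)


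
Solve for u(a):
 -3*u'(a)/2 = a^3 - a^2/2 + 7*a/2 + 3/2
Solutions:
 u(a) = C1 - a^4/6 + a^3/9 - 7*a^2/6 - a


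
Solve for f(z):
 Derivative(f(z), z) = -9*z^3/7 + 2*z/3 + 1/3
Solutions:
 f(z) = C1 - 9*z^4/28 + z^2/3 + z/3


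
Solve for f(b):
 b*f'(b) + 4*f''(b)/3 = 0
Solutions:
 f(b) = C1 + C2*erf(sqrt(6)*b/4)


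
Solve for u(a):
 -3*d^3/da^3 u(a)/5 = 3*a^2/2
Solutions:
 u(a) = C1 + C2*a + C3*a^2 - a^5/24


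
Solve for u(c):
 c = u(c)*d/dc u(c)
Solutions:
 u(c) = -sqrt(C1 + c^2)
 u(c) = sqrt(C1 + c^2)


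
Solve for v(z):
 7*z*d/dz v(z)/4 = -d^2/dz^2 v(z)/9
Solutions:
 v(z) = C1 + C2*erf(3*sqrt(14)*z/4)


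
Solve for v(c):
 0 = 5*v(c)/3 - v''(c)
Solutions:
 v(c) = C1*exp(-sqrt(15)*c/3) + C2*exp(sqrt(15)*c/3)


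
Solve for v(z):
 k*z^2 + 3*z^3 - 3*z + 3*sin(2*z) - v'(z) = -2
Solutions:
 v(z) = C1 + k*z^3/3 + 3*z^4/4 - 3*z^2/2 + 2*z - 3*cos(2*z)/2


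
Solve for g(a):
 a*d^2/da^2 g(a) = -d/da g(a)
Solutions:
 g(a) = C1 + C2*log(a)


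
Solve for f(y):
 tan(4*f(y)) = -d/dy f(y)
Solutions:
 f(y) = -asin(C1*exp(-4*y))/4 + pi/4
 f(y) = asin(C1*exp(-4*y))/4


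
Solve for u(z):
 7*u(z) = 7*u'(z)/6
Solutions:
 u(z) = C1*exp(6*z)


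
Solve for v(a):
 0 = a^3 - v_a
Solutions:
 v(a) = C1 + a^4/4


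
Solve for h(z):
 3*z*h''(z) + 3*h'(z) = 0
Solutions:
 h(z) = C1 + C2*log(z)


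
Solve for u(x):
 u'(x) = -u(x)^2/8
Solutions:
 u(x) = 8/(C1 + x)


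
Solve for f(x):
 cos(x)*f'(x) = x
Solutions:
 f(x) = C1 + Integral(x/cos(x), x)


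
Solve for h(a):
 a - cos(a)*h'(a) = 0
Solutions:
 h(a) = C1 + Integral(a/cos(a), a)


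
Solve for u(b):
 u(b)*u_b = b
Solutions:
 u(b) = -sqrt(C1 + b^2)
 u(b) = sqrt(C1 + b^2)


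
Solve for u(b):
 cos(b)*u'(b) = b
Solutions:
 u(b) = C1 + Integral(b/cos(b), b)


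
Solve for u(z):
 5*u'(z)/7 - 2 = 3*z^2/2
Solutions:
 u(z) = C1 + 7*z^3/10 + 14*z/5


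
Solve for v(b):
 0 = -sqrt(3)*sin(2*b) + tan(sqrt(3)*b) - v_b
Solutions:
 v(b) = C1 - sqrt(3)*log(cos(sqrt(3)*b))/3 + sqrt(3)*cos(2*b)/2


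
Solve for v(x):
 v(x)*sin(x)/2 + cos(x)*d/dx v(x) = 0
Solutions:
 v(x) = C1*sqrt(cos(x))


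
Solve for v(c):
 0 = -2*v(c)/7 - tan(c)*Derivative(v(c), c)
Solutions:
 v(c) = C1/sin(c)^(2/7)


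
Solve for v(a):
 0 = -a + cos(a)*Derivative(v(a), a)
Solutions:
 v(a) = C1 + Integral(a/cos(a), a)


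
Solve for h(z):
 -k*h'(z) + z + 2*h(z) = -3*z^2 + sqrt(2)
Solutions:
 h(z) = C1*exp(2*z/k) - 3*k^2/4 - 3*k*z/2 - k/4 - 3*z^2/2 - z/2 + sqrt(2)/2


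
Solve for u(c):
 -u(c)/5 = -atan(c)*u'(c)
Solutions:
 u(c) = C1*exp(Integral(1/atan(c), c)/5)


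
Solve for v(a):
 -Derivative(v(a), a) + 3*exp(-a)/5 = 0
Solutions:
 v(a) = C1 - 3*exp(-a)/5


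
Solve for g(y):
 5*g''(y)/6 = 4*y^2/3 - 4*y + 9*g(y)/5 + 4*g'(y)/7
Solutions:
 g(y) = C1*exp(3*y*(4 - sqrt(310))/35) + C2*exp(3*y*(4 + sqrt(310))/35) - 20*y^2/27 + 4580*y/1701 - 165100/107163


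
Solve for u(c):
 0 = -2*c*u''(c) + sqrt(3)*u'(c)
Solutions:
 u(c) = C1 + C2*c^(sqrt(3)/2 + 1)


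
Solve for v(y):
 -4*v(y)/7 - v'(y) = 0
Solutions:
 v(y) = C1*exp(-4*y/7)


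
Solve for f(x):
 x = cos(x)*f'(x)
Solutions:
 f(x) = C1 + Integral(x/cos(x), x)


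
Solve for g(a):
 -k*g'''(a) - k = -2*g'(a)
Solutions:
 g(a) = C1 + C2*exp(-sqrt(2)*a*sqrt(1/k)) + C3*exp(sqrt(2)*a*sqrt(1/k)) + a*k/2


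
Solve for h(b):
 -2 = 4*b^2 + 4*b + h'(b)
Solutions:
 h(b) = C1 - 4*b^3/3 - 2*b^2 - 2*b


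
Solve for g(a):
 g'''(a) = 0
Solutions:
 g(a) = C1 + C2*a + C3*a^2


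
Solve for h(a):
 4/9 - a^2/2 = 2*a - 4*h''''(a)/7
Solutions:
 h(a) = C1 + C2*a + C3*a^2 + C4*a^3 + 7*a^6/2880 + 7*a^5/240 - 7*a^4/216


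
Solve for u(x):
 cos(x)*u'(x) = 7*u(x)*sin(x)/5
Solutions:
 u(x) = C1/cos(x)^(7/5)


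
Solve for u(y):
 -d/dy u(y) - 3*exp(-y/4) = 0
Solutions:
 u(y) = C1 + 12*exp(-y/4)


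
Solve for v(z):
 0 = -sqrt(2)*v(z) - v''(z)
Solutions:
 v(z) = C1*sin(2^(1/4)*z) + C2*cos(2^(1/4)*z)


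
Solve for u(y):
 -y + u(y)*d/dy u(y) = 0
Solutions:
 u(y) = -sqrt(C1 + y^2)
 u(y) = sqrt(C1 + y^2)


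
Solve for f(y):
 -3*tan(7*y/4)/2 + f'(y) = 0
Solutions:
 f(y) = C1 - 6*log(cos(7*y/4))/7


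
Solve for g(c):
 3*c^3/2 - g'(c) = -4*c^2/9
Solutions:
 g(c) = C1 + 3*c^4/8 + 4*c^3/27


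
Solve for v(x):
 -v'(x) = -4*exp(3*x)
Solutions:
 v(x) = C1 + 4*exp(3*x)/3


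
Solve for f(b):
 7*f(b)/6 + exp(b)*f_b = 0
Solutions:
 f(b) = C1*exp(7*exp(-b)/6)


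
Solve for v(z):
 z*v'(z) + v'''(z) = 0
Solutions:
 v(z) = C1 + Integral(C2*airyai(-z) + C3*airybi(-z), z)


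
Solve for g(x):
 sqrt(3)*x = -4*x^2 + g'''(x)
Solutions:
 g(x) = C1 + C2*x + C3*x^2 + x^5/15 + sqrt(3)*x^4/24


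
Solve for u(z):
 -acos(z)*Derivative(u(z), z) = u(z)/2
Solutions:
 u(z) = C1*exp(-Integral(1/acos(z), z)/2)


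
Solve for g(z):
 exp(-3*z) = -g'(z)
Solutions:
 g(z) = C1 + exp(-3*z)/3


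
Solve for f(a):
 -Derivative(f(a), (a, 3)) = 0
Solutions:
 f(a) = C1 + C2*a + C3*a^2


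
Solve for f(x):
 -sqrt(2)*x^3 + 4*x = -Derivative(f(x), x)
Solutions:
 f(x) = C1 + sqrt(2)*x^4/4 - 2*x^2


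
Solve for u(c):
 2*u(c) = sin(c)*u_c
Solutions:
 u(c) = C1*(cos(c) - 1)/(cos(c) + 1)


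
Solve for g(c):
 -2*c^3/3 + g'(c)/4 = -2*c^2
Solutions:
 g(c) = C1 + 2*c^4/3 - 8*c^3/3


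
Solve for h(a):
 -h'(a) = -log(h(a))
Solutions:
 li(h(a)) = C1 + a


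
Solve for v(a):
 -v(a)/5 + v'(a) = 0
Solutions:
 v(a) = C1*exp(a/5)


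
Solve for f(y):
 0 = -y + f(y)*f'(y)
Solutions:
 f(y) = -sqrt(C1 + y^2)
 f(y) = sqrt(C1 + y^2)


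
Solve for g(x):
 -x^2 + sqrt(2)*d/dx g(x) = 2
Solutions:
 g(x) = C1 + sqrt(2)*x^3/6 + sqrt(2)*x


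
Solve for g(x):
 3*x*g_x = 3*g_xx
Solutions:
 g(x) = C1 + C2*erfi(sqrt(2)*x/2)


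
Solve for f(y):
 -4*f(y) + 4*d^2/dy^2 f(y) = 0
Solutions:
 f(y) = C1*exp(-y) + C2*exp(y)


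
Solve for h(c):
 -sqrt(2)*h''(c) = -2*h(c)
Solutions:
 h(c) = C1*exp(-2^(1/4)*c) + C2*exp(2^(1/4)*c)


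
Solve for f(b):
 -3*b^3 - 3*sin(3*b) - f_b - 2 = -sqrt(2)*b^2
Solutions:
 f(b) = C1 - 3*b^4/4 + sqrt(2)*b^3/3 - 2*b + cos(3*b)


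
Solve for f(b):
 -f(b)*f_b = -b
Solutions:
 f(b) = -sqrt(C1 + b^2)
 f(b) = sqrt(C1 + b^2)


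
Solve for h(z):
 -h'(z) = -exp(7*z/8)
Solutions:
 h(z) = C1 + 8*exp(7*z/8)/7


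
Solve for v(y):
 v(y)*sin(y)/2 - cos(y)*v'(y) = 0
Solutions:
 v(y) = C1/sqrt(cos(y))


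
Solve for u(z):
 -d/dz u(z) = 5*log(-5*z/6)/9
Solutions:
 u(z) = C1 - 5*z*log(-z)/9 + 5*z*(-log(5) + 1 + log(6))/9


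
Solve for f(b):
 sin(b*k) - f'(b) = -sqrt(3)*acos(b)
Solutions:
 f(b) = C1 + sqrt(3)*(b*acos(b) - sqrt(1 - b^2)) + Piecewise((-cos(b*k)/k, Ne(k, 0)), (0, True))


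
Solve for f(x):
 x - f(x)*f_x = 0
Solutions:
 f(x) = -sqrt(C1 + x^2)
 f(x) = sqrt(C1 + x^2)


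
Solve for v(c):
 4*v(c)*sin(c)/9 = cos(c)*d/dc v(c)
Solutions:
 v(c) = C1/cos(c)^(4/9)


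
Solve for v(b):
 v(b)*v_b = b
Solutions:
 v(b) = -sqrt(C1 + b^2)
 v(b) = sqrt(C1 + b^2)


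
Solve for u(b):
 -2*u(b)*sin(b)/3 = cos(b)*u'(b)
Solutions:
 u(b) = C1*cos(b)^(2/3)


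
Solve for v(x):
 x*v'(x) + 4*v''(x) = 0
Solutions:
 v(x) = C1 + C2*erf(sqrt(2)*x/4)


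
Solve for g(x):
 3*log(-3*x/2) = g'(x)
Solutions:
 g(x) = C1 + 3*x*log(-x) + 3*x*(-1 - log(2) + log(3))


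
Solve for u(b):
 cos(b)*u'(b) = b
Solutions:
 u(b) = C1 + Integral(b/cos(b), b)


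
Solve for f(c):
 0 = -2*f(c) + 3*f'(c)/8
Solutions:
 f(c) = C1*exp(16*c/3)


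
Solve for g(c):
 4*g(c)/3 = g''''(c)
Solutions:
 g(c) = C1*exp(-sqrt(2)*3^(3/4)*c/3) + C2*exp(sqrt(2)*3^(3/4)*c/3) + C3*sin(sqrt(2)*3^(3/4)*c/3) + C4*cos(sqrt(2)*3^(3/4)*c/3)


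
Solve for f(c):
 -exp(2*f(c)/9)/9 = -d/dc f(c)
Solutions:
 f(c) = 9*log(-sqrt(-1/(C1 + c))) - 9*log(2)/2 + 18*log(3)
 f(c) = 9*log(-1/(C1 + c))/2 - 9*log(2)/2 + 18*log(3)


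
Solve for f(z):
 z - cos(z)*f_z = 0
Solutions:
 f(z) = C1 + Integral(z/cos(z), z)


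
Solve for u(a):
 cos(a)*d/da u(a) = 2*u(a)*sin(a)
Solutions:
 u(a) = C1/cos(a)^2


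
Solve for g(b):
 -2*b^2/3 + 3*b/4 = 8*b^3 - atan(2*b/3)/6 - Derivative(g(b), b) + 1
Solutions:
 g(b) = C1 + 2*b^4 + 2*b^3/9 - 3*b^2/8 - b*atan(2*b/3)/6 + b + log(4*b^2 + 9)/8


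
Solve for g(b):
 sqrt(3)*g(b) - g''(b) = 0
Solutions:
 g(b) = C1*exp(-3^(1/4)*b) + C2*exp(3^(1/4)*b)


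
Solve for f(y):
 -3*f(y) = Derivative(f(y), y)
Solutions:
 f(y) = C1*exp(-3*y)


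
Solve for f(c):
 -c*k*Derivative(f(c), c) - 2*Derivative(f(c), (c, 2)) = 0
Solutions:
 f(c) = Piecewise((-sqrt(pi)*C1*erf(c*sqrt(k)/2)/sqrt(k) - C2, (k > 0) | (k < 0)), (-C1*c - C2, True))


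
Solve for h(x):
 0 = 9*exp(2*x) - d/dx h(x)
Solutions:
 h(x) = C1 + 9*exp(2*x)/2


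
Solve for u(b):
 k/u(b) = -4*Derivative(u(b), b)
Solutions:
 u(b) = -sqrt(C1 - 2*b*k)/2
 u(b) = sqrt(C1 - 2*b*k)/2


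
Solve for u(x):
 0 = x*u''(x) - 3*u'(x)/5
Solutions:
 u(x) = C1 + C2*x^(8/5)


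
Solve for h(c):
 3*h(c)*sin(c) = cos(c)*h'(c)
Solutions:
 h(c) = C1/cos(c)^3


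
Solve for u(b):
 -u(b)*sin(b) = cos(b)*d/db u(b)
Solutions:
 u(b) = C1*cos(b)


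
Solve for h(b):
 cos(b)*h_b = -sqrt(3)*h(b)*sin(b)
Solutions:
 h(b) = C1*cos(b)^(sqrt(3))


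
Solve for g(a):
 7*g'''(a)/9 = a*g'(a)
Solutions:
 g(a) = C1 + Integral(C2*airyai(21^(2/3)*a/7) + C3*airybi(21^(2/3)*a/7), a)


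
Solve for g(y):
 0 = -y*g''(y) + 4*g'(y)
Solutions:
 g(y) = C1 + C2*y^5


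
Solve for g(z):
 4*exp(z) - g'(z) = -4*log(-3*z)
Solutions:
 g(z) = C1 + 4*z*log(-z) + 4*z*(-1 + log(3)) + 4*exp(z)


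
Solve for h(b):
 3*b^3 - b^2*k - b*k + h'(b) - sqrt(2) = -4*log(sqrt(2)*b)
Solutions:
 h(b) = C1 - 3*b^4/4 + b^3*k/3 + b^2*k/2 - 4*b*log(b) - b*log(4) + sqrt(2)*b + 4*b


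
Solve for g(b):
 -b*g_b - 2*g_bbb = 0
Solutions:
 g(b) = C1 + Integral(C2*airyai(-2^(2/3)*b/2) + C3*airybi(-2^(2/3)*b/2), b)


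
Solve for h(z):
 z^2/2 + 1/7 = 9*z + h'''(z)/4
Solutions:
 h(z) = C1 + C2*z + C3*z^2 + z^5/30 - 3*z^4/2 + 2*z^3/21


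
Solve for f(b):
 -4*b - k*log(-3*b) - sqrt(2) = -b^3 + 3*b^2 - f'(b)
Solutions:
 f(b) = C1 - b^4/4 + b^3 + 2*b^2 + b*k*log(-b) + b*(-k + k*log(3) + sqrt(2))


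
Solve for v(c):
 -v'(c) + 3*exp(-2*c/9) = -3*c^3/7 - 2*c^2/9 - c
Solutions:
 v(c) = C1 + 3*c^4/28 + 2*c^3/27 + c^2/2 - 27*exp(-2*c/9)/2


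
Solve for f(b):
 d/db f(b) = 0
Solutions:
 f(b) = C1


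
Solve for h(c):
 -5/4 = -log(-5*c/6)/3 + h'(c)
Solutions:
 h(c) = C1 + c*log(-c)/3 + c*(-19 - 4*log(6) + 4*log(5))/12


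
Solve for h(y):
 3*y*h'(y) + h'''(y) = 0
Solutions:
 h(y) = C1 + Integral(C2*airyai(-3^(1/3)*y) + C3*airybi(-3^(1/3)*y), y)


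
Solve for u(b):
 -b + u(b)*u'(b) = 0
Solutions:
 u(b) = -sqrt(C1 + b^2)
 u(b) = sqrt(C1 + b^2)


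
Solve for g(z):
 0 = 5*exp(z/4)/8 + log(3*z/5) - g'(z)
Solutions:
 g(z) = C1 + z*log(z) + z*(-log(5) - 1 + log(3)) + 5*exp(z/4)/2


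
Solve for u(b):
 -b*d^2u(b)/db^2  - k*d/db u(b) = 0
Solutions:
 u(b) = C1 + b^(1 - re(k))*(C2*sin(log(b)*Abs(im(k))) + C3*cos(log(b)*im(k)))


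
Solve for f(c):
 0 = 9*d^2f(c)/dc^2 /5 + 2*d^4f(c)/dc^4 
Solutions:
 f(c) = C1 + C2*c + C3*sin(3*sqrt(10)*c/10) + C4*cos(3*sqrt(10)*c/10)


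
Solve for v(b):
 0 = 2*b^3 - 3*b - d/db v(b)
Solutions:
 v(b) = C1 + b^4/2 - 3*b^2/2


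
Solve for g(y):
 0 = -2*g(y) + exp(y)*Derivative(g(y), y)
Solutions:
 g(y) = C1*exp(-2*exp(-y))


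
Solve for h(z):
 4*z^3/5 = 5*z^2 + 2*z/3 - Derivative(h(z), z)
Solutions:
 h(z) = C1 - z^4/5 + 5*z^3/3 + z^2/3


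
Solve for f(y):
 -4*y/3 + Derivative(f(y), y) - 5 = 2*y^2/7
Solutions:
 f(y) = C1 + 2*y^3/21 + 2*y^2/3 + 5*y


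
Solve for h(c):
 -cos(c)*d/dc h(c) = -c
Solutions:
 h(c) = C1 + Integral(c/cos(c), c)


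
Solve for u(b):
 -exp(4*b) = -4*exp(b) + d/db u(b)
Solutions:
 u(b) = C1 - exp(4*b)/4 + 4*exp(b)


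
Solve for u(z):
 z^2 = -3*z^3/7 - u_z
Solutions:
 u(z) = C1 - 3*z^4/28 - z^3/3


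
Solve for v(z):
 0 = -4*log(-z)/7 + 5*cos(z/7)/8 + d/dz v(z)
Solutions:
 v(z) = C1 + 4*z*log(-z)/7 - 4*z/7 - 35*sin(z/7)/8


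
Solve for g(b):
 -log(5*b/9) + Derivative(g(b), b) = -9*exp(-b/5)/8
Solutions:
 g(b) = C1 + b*log(b) + b*(-2*log(3) - 1 + log(5)) + 45*exp(-b/5)/8


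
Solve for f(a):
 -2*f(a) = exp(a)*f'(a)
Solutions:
 f(a) = C1*exp(2*exp(-a))


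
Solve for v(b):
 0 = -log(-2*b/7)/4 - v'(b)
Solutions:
 v(b) = C1 - b*log(-b)/4 + b*(-log(2) + 1 + log(7))/4


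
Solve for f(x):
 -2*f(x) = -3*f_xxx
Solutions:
 f(x) = C3*exp(2^(1/3)*3^(2/3)*x/3) + (C1*sin(2^(1/3)*3^(1/6)*x/2) + C2*cos(2^(1/3)*3^(1/6)*x/2))*exp(-2^(1/3)*3^(2/3)*x/6)


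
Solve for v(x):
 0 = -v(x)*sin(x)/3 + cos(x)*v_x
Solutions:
 v(x) = C1/cos(x)^(1/3)


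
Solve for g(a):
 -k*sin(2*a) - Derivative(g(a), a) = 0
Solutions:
 g(a) = C1 + k*cos(2*a)/2
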